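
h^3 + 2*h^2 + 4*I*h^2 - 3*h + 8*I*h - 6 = (h + 2)*(h + I)*(h + 3*I)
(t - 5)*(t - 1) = t^2 - 6*t + 5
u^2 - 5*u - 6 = (u - 6)*(u + 1)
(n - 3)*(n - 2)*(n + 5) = n^3 - 19*n + 30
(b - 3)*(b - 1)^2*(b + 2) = b^4 - 3*b^3 - 3*b^2 + 11*b - 6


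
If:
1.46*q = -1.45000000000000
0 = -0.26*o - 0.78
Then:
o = -3.00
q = -0.99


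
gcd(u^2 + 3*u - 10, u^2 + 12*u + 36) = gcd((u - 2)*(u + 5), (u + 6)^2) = 1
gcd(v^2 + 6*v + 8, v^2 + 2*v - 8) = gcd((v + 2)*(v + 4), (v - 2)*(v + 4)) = v + 4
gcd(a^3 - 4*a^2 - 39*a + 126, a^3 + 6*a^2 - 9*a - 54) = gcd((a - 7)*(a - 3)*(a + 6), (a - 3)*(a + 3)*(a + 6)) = a^2 + 3*a - 18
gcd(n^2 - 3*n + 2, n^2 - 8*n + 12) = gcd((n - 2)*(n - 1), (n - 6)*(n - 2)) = n - 2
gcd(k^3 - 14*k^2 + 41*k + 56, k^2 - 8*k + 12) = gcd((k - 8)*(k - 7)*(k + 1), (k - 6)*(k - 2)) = 1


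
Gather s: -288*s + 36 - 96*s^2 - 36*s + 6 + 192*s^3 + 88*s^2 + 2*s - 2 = 192*s^3 - 8*s^2 - 322*s + 40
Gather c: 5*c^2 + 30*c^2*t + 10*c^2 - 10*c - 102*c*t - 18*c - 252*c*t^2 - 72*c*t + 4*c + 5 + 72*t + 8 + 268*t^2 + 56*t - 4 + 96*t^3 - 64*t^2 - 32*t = c^2*(30*t + 15) + c*(-252*t^2 - 174*t - 24) + 96*t^3 + 204*t^2 + 96*t + 9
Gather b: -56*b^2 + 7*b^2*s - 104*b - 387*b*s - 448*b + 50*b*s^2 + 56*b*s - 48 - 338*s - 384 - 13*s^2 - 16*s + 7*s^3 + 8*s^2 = b^2*(7*s - 56) + b*(50*s^2 - 331*s - 552) + 7*s^3 - 5*s^2 - 354*s - 432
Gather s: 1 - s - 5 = -s - 4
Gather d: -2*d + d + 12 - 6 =6 - d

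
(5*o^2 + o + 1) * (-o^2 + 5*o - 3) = -5*o^4 + 24*o^3 - 11*o^2 + 2*o - 3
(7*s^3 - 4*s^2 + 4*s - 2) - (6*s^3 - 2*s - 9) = s^3 - 4*s^2 + 6*s + 7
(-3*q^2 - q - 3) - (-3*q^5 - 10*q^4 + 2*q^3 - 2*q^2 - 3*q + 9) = 3*q^5 + 10*q^4 - 2*q^3 - q^2 + 2*q - 12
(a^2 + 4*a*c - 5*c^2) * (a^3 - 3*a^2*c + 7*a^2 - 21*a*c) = a^5 + a^4*c + 7*a^4 - 17*a^3*c^2 + 7*a^3*c + 15*a^2*c^3 - 119*a^2*c^2 + 105*a*c^3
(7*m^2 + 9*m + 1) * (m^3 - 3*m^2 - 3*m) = 7*m^5 - 12*m^4 - 47*m^3 - 30*m^2 - 3*m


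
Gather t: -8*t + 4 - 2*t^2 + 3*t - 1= -2*t^2 - 5*t + 3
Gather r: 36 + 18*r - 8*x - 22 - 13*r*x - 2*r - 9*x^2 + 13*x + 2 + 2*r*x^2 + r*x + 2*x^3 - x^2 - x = r*(2*x^2 - 12*x + 16) + 2*x^3 - 10*x^2 + 4*x + 16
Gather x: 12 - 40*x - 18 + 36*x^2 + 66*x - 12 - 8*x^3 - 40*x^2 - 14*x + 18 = -8*x^3 - 4*x^2 + 12*x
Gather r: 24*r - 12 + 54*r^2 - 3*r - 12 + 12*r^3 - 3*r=12*r^3 + 54*r^2 + 18*r - 24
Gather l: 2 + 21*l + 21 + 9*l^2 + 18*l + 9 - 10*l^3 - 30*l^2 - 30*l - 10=-10*l^3 - 21*l^2 + 9*l + 22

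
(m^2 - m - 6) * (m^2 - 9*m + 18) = m^4 - 10*m^3 + 21*m^2 + 36*m - 108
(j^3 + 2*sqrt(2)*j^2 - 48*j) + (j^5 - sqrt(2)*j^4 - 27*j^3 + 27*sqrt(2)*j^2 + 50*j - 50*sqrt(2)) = j^5 - sqrt(2)*j^4 - 26*j^3 + 29*sqrt(2)*j^2 + 2*j - 50*sqrt(2)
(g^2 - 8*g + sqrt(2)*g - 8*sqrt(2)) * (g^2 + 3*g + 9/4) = g^4 - 5*g^3 + sqrt(2)*g^3 - 87*g^2/4 - 5*sqrt(2)*g^2 - 87*sqrt(2)*g/4 - 18*g - 18*sqrt(2)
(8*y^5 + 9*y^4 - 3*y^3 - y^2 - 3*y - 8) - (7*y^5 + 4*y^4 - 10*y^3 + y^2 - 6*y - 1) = y^5 + 5*y^4 + 7*y^3 - 2*y^2 + 3*y - 7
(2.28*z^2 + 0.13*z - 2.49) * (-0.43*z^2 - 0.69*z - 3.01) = -0.9804*z^4 - 1.6291*z^3 - 5.8818*z^2 + 1.3268*z + 7.4949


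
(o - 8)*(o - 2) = o^2 - 10*o + 16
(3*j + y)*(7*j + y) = 21*j^2 + 10*j*y + y^2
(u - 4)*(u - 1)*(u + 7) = u^3 + 2*u^2 - 31*u + 28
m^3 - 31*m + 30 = (m - 5)*(m - 1)*(m + 6)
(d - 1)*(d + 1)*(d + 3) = d^3 + 3*d^2 - d - 3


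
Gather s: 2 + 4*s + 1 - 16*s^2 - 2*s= -16*s^2 + 2*s + 3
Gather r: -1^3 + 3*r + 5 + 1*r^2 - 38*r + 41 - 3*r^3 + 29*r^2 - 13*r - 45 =-3*r^3 + 30*r^2 - 48*r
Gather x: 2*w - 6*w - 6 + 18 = 12 - 4*w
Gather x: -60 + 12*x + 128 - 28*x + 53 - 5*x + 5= 126 - 21*x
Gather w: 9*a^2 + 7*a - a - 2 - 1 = 9*a^2 + 6*a - 3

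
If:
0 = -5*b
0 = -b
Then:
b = 0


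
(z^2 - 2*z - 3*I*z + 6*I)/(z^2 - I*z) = (z^2 - 2*z - 3*I*z + 6*I)/(z*(z - I))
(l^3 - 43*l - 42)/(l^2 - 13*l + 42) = (l^2 + 7*l + 6)/(l - 6)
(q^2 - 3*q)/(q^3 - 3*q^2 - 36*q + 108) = q/(q^2 - 36)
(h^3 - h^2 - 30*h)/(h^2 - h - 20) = h*(-h^2 + h + 30)/(-h^2 + h + 20)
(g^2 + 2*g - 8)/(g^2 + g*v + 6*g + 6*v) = (g^2 + 2*g - 8)/(g^2 + g*v + 6*g + 6*v)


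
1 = 1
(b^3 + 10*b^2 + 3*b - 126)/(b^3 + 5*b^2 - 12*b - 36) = (b + 7)/(b + 2)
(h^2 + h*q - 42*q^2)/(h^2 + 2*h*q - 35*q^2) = (-h + 6*q)/(-h + 5*q)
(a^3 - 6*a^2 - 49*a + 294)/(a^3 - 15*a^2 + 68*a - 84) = (a + 7)/(a - 2)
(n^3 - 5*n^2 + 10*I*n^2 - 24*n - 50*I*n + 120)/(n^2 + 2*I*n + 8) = (n^2 + n*(-5 + 6*I) - 30*I)/(n - 2*I)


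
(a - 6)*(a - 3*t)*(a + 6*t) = a^3 + 3*a^2*t - 6*a^2 - 18*a*t^2 - 18*a*t + 108*t^2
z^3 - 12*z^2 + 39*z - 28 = (z - 7)*(z - 4)*(z - 1)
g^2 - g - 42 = (g - 7)*(g + 6)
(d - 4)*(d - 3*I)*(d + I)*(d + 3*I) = d^4 - 4*d^3 + I*d^3 + 9*d^2 - 4*I*d^2 - 36*d + 9*I*d - 36*I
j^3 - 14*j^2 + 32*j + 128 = (j - 8)^2*(j + 2)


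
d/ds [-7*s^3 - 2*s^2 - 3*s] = -21*s^2 - 4*s - 3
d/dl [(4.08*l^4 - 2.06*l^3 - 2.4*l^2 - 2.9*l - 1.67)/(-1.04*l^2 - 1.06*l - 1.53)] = (-8.4864*l^5 - 10.832*l^4 - 20.6024*l^3 + 8.9834*l^2 + 3.8704*l + 2.6668)/(1.0816*l^4 + 2.2048*l^3 + 4.306*l^2 + 3.2436*l + 2.3409)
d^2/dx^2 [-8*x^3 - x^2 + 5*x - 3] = -48*x - 2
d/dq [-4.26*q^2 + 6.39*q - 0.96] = 6.39 - 8.52*q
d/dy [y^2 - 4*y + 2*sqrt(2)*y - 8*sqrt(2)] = 2*y - 4 + 2*sqrt(2)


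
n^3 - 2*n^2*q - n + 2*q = (n - 1)*(n + 1)*(n - 2*q)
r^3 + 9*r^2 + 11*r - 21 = (r - 1)*(r + 3)*(r + 7)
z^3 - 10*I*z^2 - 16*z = z*(z - 8*I)*(z - 2*I)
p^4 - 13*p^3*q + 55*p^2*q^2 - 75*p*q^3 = p*(p - 5*q)^2*(p - 3*q)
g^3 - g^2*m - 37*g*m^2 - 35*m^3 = (g - 7*m)*(g + m)*(g + 5*m)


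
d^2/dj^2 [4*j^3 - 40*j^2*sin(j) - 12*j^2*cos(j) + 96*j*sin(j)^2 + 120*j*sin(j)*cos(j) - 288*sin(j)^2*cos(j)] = 40*j^2*sin(j) + 12*j^2*cos(j) + 48*j*sin(j) - 240*j*sin(2*j) - 160*j*cos(j) + 192*j*cos(2*j) + 24*j - 80*sin(j) + 192*sin(2*j) + 48*cos(j) + 240*cos(2*j) - 648*cos(3*j)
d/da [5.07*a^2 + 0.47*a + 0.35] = 10.14*a + 0.47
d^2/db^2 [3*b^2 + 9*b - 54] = 6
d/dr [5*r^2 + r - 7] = 10*r + 1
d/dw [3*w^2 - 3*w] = 6*w - 3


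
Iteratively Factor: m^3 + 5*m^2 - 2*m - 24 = (m + 4)*(m^2 + m - 6) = (m + 3)*(m + 4)*(m - 2)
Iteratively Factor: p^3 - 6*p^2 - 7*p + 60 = (p - 4)*(p^2 - 2*p - 15) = (p - 4)*(p + 3)*(p - 5)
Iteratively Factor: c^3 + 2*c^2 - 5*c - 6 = (c + 1)*(c^2 + c - 6) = (c - 2)*(c + 1)*(c + 3)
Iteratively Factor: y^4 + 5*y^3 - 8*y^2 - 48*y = (y + 4)*(y^3 + y^2 - 12*y) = (y - 3)*(y + 4)*(y^2 + 4*y) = y*(y - 3)*(y + 4)*(y + 4)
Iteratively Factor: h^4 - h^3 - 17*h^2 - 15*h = (h + 1)*(h^3 - 2*h^2 - 15*h) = h*(h + 1)*(h^2 - 2*h - 15) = h*(h - 5)*(h + 1)*(h + 3)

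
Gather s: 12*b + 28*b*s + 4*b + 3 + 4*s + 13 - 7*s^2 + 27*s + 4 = 16*b - 7*s^2 + s*(28*b + 31) + 20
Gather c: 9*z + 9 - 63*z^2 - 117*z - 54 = -63*z^2 - 108*z - 45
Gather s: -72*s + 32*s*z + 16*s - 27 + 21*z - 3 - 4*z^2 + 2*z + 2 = s*(32*z - 56) - 4*z^2 + 23*z - 28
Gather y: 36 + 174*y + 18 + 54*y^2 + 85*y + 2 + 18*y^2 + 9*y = 72*y^2 + 268*y + 56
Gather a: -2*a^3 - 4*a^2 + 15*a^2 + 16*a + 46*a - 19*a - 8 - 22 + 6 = -2*a^3 + 11*a^2 + 43*a - 24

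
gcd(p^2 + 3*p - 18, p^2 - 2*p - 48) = p + 6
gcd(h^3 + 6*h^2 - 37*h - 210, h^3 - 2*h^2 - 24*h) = h - 6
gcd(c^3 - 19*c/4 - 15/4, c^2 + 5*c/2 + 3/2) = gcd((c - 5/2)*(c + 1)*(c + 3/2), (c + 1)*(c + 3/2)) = c^2 + 5*c/2 + 3/2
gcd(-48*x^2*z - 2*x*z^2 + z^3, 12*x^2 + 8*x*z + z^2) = 6*x + z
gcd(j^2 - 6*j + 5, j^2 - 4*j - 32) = 1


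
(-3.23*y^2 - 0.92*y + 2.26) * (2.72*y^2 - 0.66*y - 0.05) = -8.7856*y^4 - 0.3706*y^3 + 6.9159*y^2 - 1.4456*y - 0.113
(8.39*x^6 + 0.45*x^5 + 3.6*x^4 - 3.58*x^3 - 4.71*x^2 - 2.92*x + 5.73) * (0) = 0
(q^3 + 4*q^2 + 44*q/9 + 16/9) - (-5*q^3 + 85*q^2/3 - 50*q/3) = 6*q^3 - 73*q^2/3 + 194*q/9 + 16/9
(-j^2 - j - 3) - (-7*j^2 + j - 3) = 6*j^2 - 2*j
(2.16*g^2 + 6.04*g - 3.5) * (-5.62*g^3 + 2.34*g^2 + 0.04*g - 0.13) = -12.1392*g^5 - 28.8904*g^4 + 33.89*g^3 - 8.2292*g^2 - 0.9252*g + 0.455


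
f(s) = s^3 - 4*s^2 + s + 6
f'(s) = 3*s^2 - 8*s + 1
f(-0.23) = 5.55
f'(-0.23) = 3.00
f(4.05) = 10.87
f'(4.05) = 17.81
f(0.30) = 5.97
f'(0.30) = -1.13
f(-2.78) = -49.18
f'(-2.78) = 46.43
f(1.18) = 3.25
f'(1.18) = -4.26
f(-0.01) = 5.99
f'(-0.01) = 1.08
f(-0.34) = 5.16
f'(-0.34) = 4.07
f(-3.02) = -61.05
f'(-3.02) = 52.52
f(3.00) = 0.00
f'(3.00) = 4.00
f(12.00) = 1170.00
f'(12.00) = 337.00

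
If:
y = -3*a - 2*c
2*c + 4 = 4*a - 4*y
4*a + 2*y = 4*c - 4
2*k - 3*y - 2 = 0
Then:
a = 2/29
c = 14/29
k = -22/29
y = -34/29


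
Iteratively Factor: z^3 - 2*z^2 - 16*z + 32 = (z - 2)*(z^2 - 16) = (z - 4)*(z - 2)*(z + 4)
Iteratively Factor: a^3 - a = (a - 1)*(a^2 + a) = a*(a - 1)*(a + 1)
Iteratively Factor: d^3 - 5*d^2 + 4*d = (d - 4)*(d^2 - d) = (d - 4)*(d - 1)*(d)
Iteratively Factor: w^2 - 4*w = (w)*(w - 4)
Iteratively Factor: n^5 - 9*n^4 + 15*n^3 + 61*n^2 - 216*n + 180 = (n - 2)*(n^4 - 7*n^3 + n^2 + 63*n - 90) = (n - 2)^2*(n^3 - 5*n^2 - 9*n + 45) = (n - 3)*(n - 2)^2*(n^2 - 2*n - 15) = (n - 3)*(n - 2)^2*(n + 3)*(n - 5)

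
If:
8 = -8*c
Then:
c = -1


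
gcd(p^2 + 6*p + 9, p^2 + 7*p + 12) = p + 3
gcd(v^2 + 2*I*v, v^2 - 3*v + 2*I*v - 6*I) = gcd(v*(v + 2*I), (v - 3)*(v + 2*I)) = v + 2*I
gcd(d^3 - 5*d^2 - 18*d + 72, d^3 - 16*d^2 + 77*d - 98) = 1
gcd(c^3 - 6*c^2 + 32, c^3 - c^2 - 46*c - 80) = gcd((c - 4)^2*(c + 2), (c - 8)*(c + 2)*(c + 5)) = c + 2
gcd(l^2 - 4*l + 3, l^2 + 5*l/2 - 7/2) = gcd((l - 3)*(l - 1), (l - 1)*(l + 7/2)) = l - 1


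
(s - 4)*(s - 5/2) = s^2 - 13*s/2 + 10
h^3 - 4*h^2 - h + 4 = (h - 4)*(h - 1)*(h + 1)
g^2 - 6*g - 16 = (g - 8)*(g + 2)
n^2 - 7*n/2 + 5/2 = (n - 5/2)*(n - 1)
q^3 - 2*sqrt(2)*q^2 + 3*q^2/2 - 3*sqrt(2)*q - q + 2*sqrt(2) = (q - 1/2)*(q + 2)*(q - 2*sqrt(2))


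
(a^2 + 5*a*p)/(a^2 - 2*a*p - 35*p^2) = a/(a - 7*p)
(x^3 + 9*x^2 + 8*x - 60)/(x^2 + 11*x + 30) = x - 2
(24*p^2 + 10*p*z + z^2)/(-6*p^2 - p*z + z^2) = (24*p^2 + 10*p*z + z^2)/(-6*p^2 - p*z + z^2)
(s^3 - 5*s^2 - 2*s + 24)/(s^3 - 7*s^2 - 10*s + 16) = (s^2 - 7*s + 12)/(s^2 - 9*s + 8)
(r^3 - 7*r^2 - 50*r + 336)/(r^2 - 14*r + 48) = r + 7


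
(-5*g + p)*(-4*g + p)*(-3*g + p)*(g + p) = -60*g^4 - 13*g^3*p + 35*g^2*p^2 - 11*g*p^3 + p^4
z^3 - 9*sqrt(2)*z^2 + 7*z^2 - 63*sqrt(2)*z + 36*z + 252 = (z + 7)*(z - 6*sqrt(2))*(z - 3*sqrt(2))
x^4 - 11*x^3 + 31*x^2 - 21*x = x*(x - 7)*(x - 3)*(x - 1)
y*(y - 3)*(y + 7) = y^3 + 4*y^2 - 21*y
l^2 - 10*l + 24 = (l - 6)*(l - 4)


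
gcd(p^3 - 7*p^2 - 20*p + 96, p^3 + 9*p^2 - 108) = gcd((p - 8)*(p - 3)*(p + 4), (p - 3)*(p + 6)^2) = p - 3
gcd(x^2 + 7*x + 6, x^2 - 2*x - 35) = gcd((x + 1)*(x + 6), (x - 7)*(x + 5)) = 1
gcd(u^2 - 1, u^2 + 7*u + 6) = u + 1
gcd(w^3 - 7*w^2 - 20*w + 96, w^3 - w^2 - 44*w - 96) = w^2 - 4*w - 32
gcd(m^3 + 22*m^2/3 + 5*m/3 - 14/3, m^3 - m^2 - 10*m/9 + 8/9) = m^2 + m/3 - 2/3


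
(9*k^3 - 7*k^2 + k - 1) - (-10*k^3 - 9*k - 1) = 19*k^3 - 7*k^2 + 10*k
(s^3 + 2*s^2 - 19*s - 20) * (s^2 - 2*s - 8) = s^5 - 31*s^3 + 2*s^2 + 192*s + 160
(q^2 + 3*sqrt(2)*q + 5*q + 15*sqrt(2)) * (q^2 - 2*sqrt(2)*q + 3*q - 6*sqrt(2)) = q^4 + sqrt(2)*q^3 + 8*q^3 + 3*q^2 + 8*sqrt(2)*q^2 - 96*q + 15*sqrt(2)*q - 180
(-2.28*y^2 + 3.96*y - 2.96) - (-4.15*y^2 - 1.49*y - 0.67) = 1.87*y^2 + 5.45*y - 2.29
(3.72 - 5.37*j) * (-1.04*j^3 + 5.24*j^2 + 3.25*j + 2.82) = 5.5848*j^4 - 32.0076*j^3 + 2.0403*j^2 - 3.0534*j + 10.4904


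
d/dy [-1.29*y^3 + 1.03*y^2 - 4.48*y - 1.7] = -3.87*y^2 + 2.06*y - 4.48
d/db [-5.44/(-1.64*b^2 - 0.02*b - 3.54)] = (-17.8432*b - 0.1088)/(1.64*b^2 + 0.02*b + 3.54)^2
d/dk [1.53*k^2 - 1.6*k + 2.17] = 3.06*k - 1.6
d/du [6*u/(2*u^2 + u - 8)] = 6*(2*u^2 - u*(4*u + 1) + u - 8)/(2*u^2 + u - 8)^2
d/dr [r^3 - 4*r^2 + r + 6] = 3*r^2 - 8*r + 1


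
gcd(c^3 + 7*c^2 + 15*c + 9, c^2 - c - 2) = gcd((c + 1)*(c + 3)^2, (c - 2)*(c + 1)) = c + 1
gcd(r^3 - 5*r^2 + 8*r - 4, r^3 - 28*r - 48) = 1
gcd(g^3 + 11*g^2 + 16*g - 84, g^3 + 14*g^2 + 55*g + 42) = g^2 + 13*g + 42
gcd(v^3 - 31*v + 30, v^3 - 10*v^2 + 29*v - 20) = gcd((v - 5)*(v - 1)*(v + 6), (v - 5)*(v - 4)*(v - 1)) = v^2 - 6*v + 5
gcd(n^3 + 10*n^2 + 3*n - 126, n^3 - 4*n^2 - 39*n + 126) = n^2 + 3*n - 18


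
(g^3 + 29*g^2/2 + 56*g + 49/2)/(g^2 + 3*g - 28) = (2*g^2 + 15*g + 7)/(2*(g - 4))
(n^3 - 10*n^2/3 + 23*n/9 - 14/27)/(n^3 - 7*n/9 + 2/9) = (n - 7/3)/(n + 1)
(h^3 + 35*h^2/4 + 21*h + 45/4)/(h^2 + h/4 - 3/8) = 2*(h^2 + 8*h + 15)/(2*h - 1)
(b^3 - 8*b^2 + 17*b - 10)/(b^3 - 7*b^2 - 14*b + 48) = (b^2 - 6*b + 5)/(b^2 - 5*b - 24)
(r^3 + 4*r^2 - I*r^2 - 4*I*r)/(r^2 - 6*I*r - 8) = r*(r^2 + r*(4 - I) - 4*I)/(r^2 - 6*I*r - 8)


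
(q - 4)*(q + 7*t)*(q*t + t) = q^3*t + 7*q^2*t^2 - 3*q^2*t - 21*q*t^2 - 4*q*t - 28*t^2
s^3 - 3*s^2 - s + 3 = (s - 3)*(s - 1)*(s + 1)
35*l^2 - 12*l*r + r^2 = (-7*l + r)*(-5*l + r)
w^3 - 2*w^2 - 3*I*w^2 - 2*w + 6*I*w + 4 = (w - 2)*(w - 2*I)*(w - I)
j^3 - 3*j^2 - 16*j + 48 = (j - 4)*(j - 3)*(j + 4)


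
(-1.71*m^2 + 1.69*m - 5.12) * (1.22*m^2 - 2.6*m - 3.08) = -2.0862*m^4 + 6.5078*m^3 - 5.3736*m^2 + 8.1068*m + 15.7696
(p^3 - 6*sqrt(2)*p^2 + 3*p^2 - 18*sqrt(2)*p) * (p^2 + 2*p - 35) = p^5 - 6*sqrt(2)*p^4 + 5*p^4 - 30*sqrt(2)*p^3 - 29*p^3 - 105*p^2 + 174*sqrt(2)*p^2 + 630*sqrt(2)*p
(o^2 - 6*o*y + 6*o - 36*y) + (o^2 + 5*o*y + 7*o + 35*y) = 2*o^2 - o*y + 13*o - y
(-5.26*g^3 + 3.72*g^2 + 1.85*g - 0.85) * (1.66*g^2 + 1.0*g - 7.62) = -8.7316*g^5 + 0.9152*g^4 + 46.8722*g^3 - 27.9074*g^2 - 14.947*g + 6.477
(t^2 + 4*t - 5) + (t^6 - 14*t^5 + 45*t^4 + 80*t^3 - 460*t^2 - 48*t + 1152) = t^6 - 14*t^5 + 45*t^4 + 80*t^3 - 459*t^2 - 44*t + 1147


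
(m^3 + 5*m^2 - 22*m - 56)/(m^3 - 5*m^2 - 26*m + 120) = (m^2 + 9*m + 14)/(m^2 - m - 30)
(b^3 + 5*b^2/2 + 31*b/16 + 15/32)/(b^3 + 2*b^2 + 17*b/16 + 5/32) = (4*b + 3)/(4*b + 1)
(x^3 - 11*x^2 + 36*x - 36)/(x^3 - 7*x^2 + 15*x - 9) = (x^2 - 8*x + 12)/(x^2 - 4*x + 3)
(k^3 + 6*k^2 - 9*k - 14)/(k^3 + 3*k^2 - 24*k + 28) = (k + 1)/(k - 2)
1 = 1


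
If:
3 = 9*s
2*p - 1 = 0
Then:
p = 1/2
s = 1/3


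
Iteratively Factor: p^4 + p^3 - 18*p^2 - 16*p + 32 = (p + 2)*(p^3 - p^2 - 16*p + 16) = (p - 4)*(p + 2)*(p^2 + 3*p - 4) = (p - 4)*(p - 1)*(p + 2)*(p + 4)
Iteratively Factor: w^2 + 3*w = (w + 3)*(w)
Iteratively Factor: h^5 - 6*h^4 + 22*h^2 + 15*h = (h - 5)*(h^4 - h^3 - 5*h^2 - 3*h) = (h - 5)*(h + 1)*(h^3 - 2*h^2 - 3*h) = (h - 5)*(h - 3)*(h + 1)*(h^2 + h) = h*(h - 5)*(h - 3)*(h + 1)*(h + 1)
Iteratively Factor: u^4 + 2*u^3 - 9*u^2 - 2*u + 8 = (u + 1)*(u^3 + u^2 - 10*u + 8) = (u + 1)*(u + 4)*(u^2 - 3*u + 2) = (u - 2)*(u + 1)*(u + 4)*(u - 1)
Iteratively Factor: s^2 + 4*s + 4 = (s + 2)*(s + 2)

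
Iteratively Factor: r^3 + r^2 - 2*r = (r + 2)*(r^2 - r) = r*(r + 2)*(r - 1)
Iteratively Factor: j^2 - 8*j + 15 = (j - 5)*(j - 3)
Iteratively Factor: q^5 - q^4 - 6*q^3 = (q + 2)*(q^4 - 3*q^3) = q*(q + 2)*(q^3 - 3*q^2) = q*(q - 3)*(q + 2)*(q^2) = q^2*(q - 3)*(q + 2)*(q)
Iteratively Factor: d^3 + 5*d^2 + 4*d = (d + 4)*(d^2 + d) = d*(d + 4)*(d + 1)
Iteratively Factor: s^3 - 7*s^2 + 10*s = (s)*(s^2 - 7*s + 10) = s*(s - 5)*(s - 2)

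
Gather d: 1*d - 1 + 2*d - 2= 3*d - 3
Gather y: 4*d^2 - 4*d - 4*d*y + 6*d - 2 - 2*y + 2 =4*d^2 + 2*d + y*(-4*d - 2)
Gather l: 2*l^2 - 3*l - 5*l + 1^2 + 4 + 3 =2*l^2 - 8*l + 8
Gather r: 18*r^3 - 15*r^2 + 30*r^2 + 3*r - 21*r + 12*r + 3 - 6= 18*r^3 + 15*r^2 - 6*r - 3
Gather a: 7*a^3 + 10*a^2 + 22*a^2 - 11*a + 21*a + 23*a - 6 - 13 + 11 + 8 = 7*a^3 + 32*a^2 + 33*a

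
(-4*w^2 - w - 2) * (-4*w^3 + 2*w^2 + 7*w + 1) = 16*w^5 - 4*w^4 - 22*w^3 - 15*w^2 - 15*w - 2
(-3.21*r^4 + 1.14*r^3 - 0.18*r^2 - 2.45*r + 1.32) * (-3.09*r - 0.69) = 9.9189*r^5 - 1.3077*r^4 - 0.2304*r^3 + 7.6947*r^2 - 2.3883*r - 0.9108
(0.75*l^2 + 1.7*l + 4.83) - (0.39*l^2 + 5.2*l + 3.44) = 0.36*l^2 - 3.5*l + 1.39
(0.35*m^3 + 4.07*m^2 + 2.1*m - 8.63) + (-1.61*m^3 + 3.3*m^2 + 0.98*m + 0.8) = -1.26*m^3 + 7.37*m^2 + 3.08*m - 7.83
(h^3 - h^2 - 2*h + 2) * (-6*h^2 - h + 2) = -6*h^5 + 5*h^4 + 15*h^3 - 12*h^2 - 6*h + 4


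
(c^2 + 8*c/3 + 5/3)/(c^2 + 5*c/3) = (c + 1)/c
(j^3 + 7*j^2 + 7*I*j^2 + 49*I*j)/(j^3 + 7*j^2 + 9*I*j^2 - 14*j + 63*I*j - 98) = j/(j + 2*I)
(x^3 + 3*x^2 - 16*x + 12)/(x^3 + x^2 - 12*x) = (x^3 + 3*x^2 - 16*x + 12)/(x*(x^2 + x - 12))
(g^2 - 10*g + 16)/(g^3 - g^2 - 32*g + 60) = (g - 8)/(g^2 + g - 30)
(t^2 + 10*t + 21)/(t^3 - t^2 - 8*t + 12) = (t + 7)/(t^2 - 4*t + 4)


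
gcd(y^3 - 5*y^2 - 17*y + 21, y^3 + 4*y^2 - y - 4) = y - 1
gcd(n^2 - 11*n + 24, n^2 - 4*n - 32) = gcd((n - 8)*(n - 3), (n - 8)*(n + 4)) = n - 8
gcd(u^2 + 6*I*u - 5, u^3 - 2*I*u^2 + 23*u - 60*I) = u + 5*I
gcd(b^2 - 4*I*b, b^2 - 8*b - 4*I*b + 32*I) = b - 4*I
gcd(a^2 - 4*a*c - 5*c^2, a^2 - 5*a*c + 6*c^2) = 1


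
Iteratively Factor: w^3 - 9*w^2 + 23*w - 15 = (w - 3)*(w^2 - 6*w + 5) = (w - 5)*(w - 3)*(w - 1)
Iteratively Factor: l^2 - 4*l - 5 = (l - 5)*(l + 1)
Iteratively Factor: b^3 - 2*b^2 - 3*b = (b)*(b^2 - 2*b - 3) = b*(b + 1)*(b - 3)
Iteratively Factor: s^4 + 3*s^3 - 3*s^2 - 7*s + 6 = (s - 1)*(s^3 + 4*s^2 + s - 6) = (s - 1)*(s + 2)*(s^2 + 2*s - 3) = (s - 1)^2*(s + 2)*(s + 3)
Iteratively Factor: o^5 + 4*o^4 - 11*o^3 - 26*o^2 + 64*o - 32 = (o + 4)*(o^4 - 11*o^2 + 18*o - 8) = (o - 1)*(o + 4)*(o^3 + o^2 - 10*o + 8) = (o - 2)*(o - 1)*(o + 4)*(o^2 + 3*o - 4) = (o - 2)*(o - 1)^2*(o + 4)*(o + 4)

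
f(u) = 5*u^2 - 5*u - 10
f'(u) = 10*u - 5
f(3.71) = 40.27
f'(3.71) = 32.10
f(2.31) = 5.13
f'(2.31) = 18.10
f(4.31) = 61.33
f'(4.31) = 38.10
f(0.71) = -11.03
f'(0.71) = 2.10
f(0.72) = -11.01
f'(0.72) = 2.20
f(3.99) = 49.65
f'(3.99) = 34.90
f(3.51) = 34.05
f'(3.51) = 30.10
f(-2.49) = 33.45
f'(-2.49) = -29.90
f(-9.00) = 440.00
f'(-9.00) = -95.00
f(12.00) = 650.00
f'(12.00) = 115.00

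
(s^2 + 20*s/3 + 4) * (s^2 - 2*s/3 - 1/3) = s^4 + 6*s^3 - 7*s^2/9 - 44*s/9 - 4/3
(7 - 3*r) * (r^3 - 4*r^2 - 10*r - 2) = -3*r^4 + 19*r^3 + 2*r^2 - 64*r - 14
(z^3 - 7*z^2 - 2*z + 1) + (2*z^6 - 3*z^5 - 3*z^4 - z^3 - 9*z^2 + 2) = 2*z^6 - 3*z^5 - 3*z^4 - 16*z^2 - 2*z + 3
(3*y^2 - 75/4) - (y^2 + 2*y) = 2*y^2 - 2*y - 75/4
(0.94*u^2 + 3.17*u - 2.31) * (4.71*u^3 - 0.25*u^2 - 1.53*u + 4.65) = 4.4274*u^5 + 14.6957*u^4 - 13.1108*u^3 + 0.0983999999999998*u^2 + 18.2748*u - 10.7415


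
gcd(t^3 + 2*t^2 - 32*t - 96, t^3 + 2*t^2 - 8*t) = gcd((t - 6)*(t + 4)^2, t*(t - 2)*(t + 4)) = t + 4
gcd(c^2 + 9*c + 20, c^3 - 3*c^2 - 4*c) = 1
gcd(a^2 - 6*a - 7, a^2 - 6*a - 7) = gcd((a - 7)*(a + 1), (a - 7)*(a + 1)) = a^2 - 6*a - 7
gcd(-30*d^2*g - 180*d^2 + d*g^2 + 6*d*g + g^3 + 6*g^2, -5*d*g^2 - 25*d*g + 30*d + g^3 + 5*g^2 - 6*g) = 5*d*g + 30*d - g^2 - 6*g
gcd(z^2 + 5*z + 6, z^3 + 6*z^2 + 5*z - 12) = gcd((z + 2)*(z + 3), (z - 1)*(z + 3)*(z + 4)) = z + 3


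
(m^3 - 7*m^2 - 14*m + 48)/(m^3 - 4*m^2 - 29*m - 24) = (m - 2)/(m + 1)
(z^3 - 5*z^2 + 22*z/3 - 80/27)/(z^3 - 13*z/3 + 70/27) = (3*z - 8)/(3*z + 7)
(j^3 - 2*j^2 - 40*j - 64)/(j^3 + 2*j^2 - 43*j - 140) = (j^2 - 6*j - 16)/(j^2 - 2*j - 35)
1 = 1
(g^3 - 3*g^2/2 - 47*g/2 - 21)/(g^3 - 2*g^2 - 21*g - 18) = (g + 7/2)/(g + 3)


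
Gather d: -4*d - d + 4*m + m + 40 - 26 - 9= -5*d + 5*m + 5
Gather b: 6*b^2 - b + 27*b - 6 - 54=6*b^2 + 26*b - 60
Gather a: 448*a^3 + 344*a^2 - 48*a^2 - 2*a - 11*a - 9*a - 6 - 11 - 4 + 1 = 448*a^3 + 296*a^2 - 22*a - 20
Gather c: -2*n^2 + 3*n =-2*n^2 + 3*n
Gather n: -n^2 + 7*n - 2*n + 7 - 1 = -n^2 + 5*n + 6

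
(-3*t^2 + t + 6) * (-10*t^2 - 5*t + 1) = 30*t^4 + 5*t^3 - 68*t^2 - 29*t + 6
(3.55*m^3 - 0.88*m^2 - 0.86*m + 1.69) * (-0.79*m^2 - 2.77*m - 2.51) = -2.8045*m^5 - 9.1383*m^4 - 5.7935*m^3 + 3.2559*m^2 - 2.5227*m - 4.2419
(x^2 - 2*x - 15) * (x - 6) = x^3 - 8*x^2 - 3*x + 90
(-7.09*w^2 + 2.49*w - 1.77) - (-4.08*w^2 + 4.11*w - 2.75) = -3.01*w^2 - 1.62*w + 0.98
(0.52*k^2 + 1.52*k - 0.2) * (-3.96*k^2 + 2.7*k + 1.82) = -2.0592*k^4 - 4.6152*k^3 + 5.8424*k^2 + 2.2264*k - 0.364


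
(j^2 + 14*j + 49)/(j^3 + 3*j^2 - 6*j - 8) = (j^2 + 14*j + 49)/(j^3 + 3*j^2 - 6*j - 8)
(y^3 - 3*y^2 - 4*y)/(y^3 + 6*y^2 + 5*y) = (y - 4)/(y + 5)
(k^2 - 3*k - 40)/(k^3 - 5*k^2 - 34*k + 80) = 1/(k - 2)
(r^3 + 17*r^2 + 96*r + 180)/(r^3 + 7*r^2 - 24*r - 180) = (r + 5)/(r - 5)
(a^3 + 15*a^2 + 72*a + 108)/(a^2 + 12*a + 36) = a + 3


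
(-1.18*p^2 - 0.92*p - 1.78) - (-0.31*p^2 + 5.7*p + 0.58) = -0.87*p^2 - 6.62*p - 2.36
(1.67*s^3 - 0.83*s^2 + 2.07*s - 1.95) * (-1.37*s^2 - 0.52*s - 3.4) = -2.2879*s^5 + 0.2687*s^4 - 8.0823*s^3 + 4.4171*s^2 - 6.024*s + 6.63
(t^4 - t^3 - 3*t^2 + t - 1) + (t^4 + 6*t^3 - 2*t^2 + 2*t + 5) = 2*t^4 + 5*t^3 - 5*t^2 + 3*t + 4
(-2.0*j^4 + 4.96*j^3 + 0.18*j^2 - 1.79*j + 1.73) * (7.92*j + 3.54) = -15.84*j^5 + 32.2032*j^4 + 18.984*j^3 - 13.5396*j^2 + 7.365*j + 6.1242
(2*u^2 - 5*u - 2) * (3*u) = 6*u^3 - 15*u^2 - 6*u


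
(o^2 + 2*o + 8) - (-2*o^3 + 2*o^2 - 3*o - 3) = 2*o^3 - o^2 + 5*o + 11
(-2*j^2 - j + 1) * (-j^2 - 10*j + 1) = 2*j^4 + 21*j^3 + 7*j^2 - 11*j + 1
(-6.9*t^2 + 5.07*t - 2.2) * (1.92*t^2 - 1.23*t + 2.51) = -13.248*t^4 + 18.2214*t^3 - 27.7791*t^2 + 15.4317*t - 5.522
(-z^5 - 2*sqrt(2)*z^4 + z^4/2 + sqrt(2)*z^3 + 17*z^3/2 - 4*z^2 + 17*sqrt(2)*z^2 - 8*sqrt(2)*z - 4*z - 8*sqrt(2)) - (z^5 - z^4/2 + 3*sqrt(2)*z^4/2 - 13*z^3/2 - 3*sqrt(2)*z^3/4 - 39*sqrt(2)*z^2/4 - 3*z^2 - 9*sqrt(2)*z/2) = -2*z^5 - 7*sqrt(2)*z^4/2 + z^4 + 7*sqrt(2)*z^3/4 + 15*z^3 - z^2 + 107*sqrt(2)*z^2/4 - 7*sqrt(2)*z/2 - 4*z - 8*sqrt(2)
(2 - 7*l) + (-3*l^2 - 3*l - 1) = -3*l^2 - 10*l + 1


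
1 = 1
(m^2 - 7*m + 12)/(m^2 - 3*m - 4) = (m - 3)/(m + 1)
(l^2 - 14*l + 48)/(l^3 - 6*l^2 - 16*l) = (l - 6)/(l*(l + 2))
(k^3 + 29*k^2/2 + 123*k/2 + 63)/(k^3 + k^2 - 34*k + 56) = (k^2 + 15*k/2 + 9)/(k^2 - 6*k + 8)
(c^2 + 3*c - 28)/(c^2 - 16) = (c + 7)/(c + 4)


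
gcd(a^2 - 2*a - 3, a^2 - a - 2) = a + 1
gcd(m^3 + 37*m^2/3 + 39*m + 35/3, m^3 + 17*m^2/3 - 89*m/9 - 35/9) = m^2 + 22*m/3 + 7/3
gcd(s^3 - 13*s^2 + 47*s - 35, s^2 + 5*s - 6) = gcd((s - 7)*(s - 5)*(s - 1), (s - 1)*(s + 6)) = s - 1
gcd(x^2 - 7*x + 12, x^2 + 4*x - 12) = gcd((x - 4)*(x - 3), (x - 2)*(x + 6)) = 1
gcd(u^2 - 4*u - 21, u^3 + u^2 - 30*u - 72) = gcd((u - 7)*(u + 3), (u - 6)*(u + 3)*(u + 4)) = u + 3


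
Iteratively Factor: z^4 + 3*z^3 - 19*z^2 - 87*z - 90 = (z + 3)*(z^3 - 19*z - 30) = (z + 2)*(z + 3)*(z^2 - 2*z - 15) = (z + 2)*(z + 3)^2*(z - 5)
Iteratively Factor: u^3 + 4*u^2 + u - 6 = (u - 1)*(u^2 + 5*u + 6) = (u - 1)*(u + 2)*(u + 3)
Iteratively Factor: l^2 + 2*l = (l)*(l + 2)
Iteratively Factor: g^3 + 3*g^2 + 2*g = (g)*(g^2 + 3*g + 2) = g*(g + 2)*(g + 1)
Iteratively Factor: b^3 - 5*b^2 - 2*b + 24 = (b + 2)*(b^2 - 7*b + 12) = (b - 4)*(b + 2)*(b - 3)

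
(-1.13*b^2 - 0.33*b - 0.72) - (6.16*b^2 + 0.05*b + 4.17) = -7.29*b^2 - 0.38*b - 4.89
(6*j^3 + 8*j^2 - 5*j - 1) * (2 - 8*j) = -48*j^4 - 52*j^3 + 56*j^2 - 2*j - 2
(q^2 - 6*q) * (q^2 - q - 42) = q^4 - 7*q^3 - 36*q^2 + 252*q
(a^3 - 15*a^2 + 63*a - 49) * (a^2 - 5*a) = a^5 - 20*a^4 + 138*a^3 - 364*a^2 + 245*a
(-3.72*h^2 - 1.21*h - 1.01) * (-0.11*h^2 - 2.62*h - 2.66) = 0.4092*h^4 + 9.8795*h^3 + 13.1765*h^2 + 5.8648*h + 2.6866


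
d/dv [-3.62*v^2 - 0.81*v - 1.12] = -7.24*v - 0.81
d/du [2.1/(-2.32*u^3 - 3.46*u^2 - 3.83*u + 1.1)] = (14.616*u^2 + 14.532*u + 8.043)/(2.32*u^3 + 3.46*u^2 + 3.83*u - 1.1)^2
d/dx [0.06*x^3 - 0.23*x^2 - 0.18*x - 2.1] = 0.18*x^2 - 0.46*x - 0.18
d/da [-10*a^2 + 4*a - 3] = 4 - 20*a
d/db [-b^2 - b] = -2*b - 1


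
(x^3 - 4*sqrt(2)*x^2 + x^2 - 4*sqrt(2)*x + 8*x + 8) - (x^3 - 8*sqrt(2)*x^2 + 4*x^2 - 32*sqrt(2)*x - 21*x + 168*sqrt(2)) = -3*x^2 + 4*sqrt(2)*x^2 + 29*x + 28*sqrt(2)*x - 168*sqrt(2) + 8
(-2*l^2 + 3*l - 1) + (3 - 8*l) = -2*l^2 - 5*l + 2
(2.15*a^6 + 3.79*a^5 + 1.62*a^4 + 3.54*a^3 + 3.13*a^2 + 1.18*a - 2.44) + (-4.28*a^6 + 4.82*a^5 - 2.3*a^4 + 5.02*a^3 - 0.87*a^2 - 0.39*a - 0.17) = -2.13*a^6 + 8.61*a^5 - 0.68*a^4 + 8.56*a^3 + 2.26*a^2 + 0.79*a - 2.61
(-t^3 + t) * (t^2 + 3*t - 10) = -t^5 - 3*t^4 + 11*t^3 + 3*t^2 - 10*t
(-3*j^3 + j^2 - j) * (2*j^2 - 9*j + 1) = -6*j^5 + 29*j^4 - 14*j^3 + 10*j^2 - j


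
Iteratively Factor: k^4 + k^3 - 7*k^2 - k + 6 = (k + 1)*(k^3 - 7*k + 6) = (k - 1)*(k + 1)*(k^2 + k - 6) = (k - 2)*(k - 1)*(k + 1)*(k + 3)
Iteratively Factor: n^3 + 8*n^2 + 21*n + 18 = (n + 3)*(n^2 + 5*n + 6) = (n + 3)^2*(n + 2)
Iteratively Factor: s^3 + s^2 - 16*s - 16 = (s - 4)*(s^2 + 5*s + 4) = (s - 4)*(s + 1)*(s + 4)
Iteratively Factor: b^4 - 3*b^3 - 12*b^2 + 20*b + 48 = (b + 2)*(b^3 - 5*b^2 - 2*b + 24) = (b - 3)*(b + 2)*(b^2 - 2*b - 8) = (b - 4)*(b - 3)*(b + 2)*(b + 2)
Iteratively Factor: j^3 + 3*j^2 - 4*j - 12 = (j + 3)*(j^2 - 4) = (j - 2)*(j + 3)*(j + 2)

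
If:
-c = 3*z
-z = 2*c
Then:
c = 0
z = 0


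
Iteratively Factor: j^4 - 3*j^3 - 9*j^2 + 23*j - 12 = (j - 4)*(j^3 + j^2 - 5*j + 3) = (j - 4)*(j + 3)*(j^2 - 2*j + 1) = (j - 4)*(j - 1)*(j + 3)*(j - 1)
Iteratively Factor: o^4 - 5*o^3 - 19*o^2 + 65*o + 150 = (o + 2)*(o^3 - 7*o^2 - 5*o + 75) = (o - 5)*(o + 2)*(o^2 - 2*o - 15) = (o - 5)*(o + 2)*(o + 3)*(o - 5)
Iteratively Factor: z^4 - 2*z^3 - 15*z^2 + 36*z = (z - 3)*(z^3 + z^2 - 12*z) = (z - 3)*(z + 4)*(z^2 - 3*z) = (z - 3)^2*(z + 4)*(z)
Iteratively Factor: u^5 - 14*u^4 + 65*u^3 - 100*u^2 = (u)*(u^4 - 14*u^3 + 65*u^2 - 100*u) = u*(u - 5)*(u^3 - 9*u^2 + 20*u) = u^2*(u - 5)*(u^2 - 9*u + 20) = u^2*(u - 5)*(u - 4)*(u - 5)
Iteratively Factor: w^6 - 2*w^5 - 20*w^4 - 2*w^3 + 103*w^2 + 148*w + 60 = (w + 1)*(w^5 - 3*w^4 - 17*w^3 + 15*w^2 + 88*w + 60) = (w - 3)*(w + 1)*(w^4 - 17*w^2 - 36*w - 20) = (w - 3)*(w + 1)*(w + 2)*(w^3 - 2*w^2 - 13*w - 10) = (w - 3)*(w + 1)*(w + 2)^2*(w^2 - 4*w - 5) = (w - 5)*(w - 3)*(w + 1)*(w + 2)^2*(w + 1)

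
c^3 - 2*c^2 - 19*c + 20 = (c - 5)*(c - 1)*(c + 4)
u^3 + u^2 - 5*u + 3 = (u - 1)^2*(u + 3)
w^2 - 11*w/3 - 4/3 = (w - 4)*(w + 1/3)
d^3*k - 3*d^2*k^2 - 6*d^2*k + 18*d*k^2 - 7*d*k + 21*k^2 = (d - 7)*(d - 3*k)*(d*k + k)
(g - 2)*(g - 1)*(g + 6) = g^3 + 3*g^2 - 16*g + 12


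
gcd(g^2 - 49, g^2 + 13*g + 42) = g + 7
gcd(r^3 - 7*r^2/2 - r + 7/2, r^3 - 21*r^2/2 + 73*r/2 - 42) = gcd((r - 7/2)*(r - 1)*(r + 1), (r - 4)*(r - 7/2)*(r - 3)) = r - 7/2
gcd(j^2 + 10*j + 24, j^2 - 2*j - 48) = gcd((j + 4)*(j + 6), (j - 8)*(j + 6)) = j + 6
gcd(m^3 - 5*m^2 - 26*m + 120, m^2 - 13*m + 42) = m - 6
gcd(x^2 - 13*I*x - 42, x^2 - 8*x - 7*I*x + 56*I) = x - 7*I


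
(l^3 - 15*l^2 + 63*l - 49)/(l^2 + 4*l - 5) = (l^2 - 14*l + 49)/(l + 5)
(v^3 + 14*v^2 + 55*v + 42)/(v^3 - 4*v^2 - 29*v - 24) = (v^2 + 13*v + 42)/(v^2 - 5*v - 24)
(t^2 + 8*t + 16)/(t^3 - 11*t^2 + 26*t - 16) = (t^2 + 8*t + 16)/(t^3 - 11*t^2 + 26*t - 16)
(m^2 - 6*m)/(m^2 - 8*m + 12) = m/(m - 2)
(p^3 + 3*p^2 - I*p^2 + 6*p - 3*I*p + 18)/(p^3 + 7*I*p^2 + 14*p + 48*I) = (p + 3)/(p + 8*I)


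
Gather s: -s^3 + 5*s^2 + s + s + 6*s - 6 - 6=-s^3 + 5*s^2 + 8*s - 12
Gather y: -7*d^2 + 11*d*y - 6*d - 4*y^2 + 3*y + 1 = -7*d^2 - 6*d - 4*y^2 + y*(11*d + 3) + 1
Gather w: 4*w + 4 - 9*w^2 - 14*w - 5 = -9*w^2 - 10*w - 1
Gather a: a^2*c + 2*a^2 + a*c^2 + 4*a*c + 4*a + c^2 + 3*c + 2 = a^2*(c + 2) + a*(c^2 + 4*c + 4) + c^2 + 3*c + 2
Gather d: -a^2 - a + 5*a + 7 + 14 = -a^2 + 4*a + 21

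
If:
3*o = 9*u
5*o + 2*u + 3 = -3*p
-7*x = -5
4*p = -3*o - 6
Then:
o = 18/41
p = -75/41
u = 6/41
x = 5/7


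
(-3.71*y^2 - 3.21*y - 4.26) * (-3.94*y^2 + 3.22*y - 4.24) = 14.6174*y^4 + 0.701199999999998*y^3 + 22.1786*y^2 - 0.1068*y + 18.0624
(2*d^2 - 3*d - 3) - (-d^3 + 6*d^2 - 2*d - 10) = d^3 - 4*d^2 - d + 7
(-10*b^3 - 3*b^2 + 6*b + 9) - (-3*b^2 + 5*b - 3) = -10*b^3 + b + 12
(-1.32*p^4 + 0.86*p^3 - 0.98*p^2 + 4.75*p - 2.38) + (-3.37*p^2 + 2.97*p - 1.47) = -1.32*p^4 + 0.86*p^3 - 4.35*p^2 + 7.72*p - 3.85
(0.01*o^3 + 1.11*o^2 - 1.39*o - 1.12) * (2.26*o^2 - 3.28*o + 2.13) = 0.0226*o^5 + 2.4758*o^4 - 6.7609*o^3 + 4.3923*o^2 + 0.7129*o - 2.3856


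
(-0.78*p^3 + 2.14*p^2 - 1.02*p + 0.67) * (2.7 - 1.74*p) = 1.3572*p^4 - 5.8296*p^3 + 7.5528*p^2 - 3.9198*p + 1.809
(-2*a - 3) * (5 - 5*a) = 10*a^2 + 5*a - 15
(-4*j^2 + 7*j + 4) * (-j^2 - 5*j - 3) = 4*j^4 + 13*j^3 - 27*j^2 - 41*j - 12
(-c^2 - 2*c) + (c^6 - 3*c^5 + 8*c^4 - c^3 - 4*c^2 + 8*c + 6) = c^6 - 3*c^5 + 8*c^4 - c^3 - 5*c^2 + 6*c + 6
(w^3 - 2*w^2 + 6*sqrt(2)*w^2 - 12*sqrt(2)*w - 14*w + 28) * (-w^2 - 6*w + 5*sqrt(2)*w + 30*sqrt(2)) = -w^5 - 4*w^4 - sqrt(2)*w^4 - 4*sqrt(2)*w^3 + 86*w^3 - 58*sqrt(2)*w^2 + 296*w^2 - 888*w - 280*sqrt(2)*w + 840*sqrt(2)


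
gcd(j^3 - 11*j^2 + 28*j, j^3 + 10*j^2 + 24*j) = j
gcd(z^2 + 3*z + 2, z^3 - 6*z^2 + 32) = z + 2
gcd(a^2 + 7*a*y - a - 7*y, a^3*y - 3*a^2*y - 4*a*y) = 1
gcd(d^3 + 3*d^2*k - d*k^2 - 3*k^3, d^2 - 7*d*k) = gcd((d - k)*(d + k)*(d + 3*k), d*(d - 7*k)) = 1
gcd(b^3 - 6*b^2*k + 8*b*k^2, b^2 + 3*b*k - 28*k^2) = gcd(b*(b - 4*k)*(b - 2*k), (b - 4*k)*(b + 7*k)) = b - 4*k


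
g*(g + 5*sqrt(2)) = g^2 + 5*sqrt(2)*g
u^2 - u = u*(u - 1)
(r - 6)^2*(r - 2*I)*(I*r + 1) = I*r^4 + 3*r^3 - 12*I*r^3 - 36*r^2 + 34*I*r^2 + 108*r + 24*I*r - 72*I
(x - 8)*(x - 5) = x^2 - 13*x + 40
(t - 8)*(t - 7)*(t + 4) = t^3 - 11*t^2 - 4*t + 224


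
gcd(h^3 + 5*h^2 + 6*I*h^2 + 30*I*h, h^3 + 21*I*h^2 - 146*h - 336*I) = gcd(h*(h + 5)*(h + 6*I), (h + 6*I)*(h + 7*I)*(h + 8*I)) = h + 6*I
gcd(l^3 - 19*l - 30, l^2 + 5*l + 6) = l^2 + 5*l + 6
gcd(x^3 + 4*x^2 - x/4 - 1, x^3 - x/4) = x^2 - 1/4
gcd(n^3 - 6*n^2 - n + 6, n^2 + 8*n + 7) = n + 1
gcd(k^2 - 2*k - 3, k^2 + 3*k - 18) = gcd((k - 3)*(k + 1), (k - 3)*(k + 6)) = k - 3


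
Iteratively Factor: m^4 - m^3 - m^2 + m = (m + 1)*(m^3 - 2*m^2 + m) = (m - 1)*(m + 1)*(m^2 - m) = (m - 1)^2*(m + 1)*(m)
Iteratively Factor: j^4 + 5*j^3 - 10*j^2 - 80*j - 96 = (j + 4)*(j^3 + j^2 - 14*j - 24) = (j + 2)*(j + 4)*(j^2 - j - 12) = (j - 4)*(j + 2)*(j + 4)*(j + 3)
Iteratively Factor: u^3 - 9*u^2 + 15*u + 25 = (u + 1)*(u^2 - 10*u + 25) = (u - 5)*(u + 1)*(u - 5)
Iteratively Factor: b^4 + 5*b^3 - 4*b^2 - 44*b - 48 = (b - 3)*(b^3 + 8*b^2 + 20*b + 16) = (b - 3)*(b + 2)*(b^2 + 6*b + 8) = (b - 3)*(b + 2)^2*(b + 4)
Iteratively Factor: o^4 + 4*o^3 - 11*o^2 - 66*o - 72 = (o + 2)*(o^3 + 2*o^2 - 15*o - 36) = (o + 2)*(o + 3)*(o^2 - o - 12) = (o + 2)*(o + 3)^2*(o - 4)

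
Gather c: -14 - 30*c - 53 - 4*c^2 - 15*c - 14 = -4*c^2 - 45*c - 81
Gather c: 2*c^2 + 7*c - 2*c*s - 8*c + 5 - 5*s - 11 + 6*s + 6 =2*c^2 + c*(-2*s - 1) + s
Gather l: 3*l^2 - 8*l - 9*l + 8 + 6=3*l^2 - 17*l + 14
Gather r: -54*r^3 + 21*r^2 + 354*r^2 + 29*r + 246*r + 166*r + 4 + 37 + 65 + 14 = -54*r^3 + 375*r^2 + 441*r + 120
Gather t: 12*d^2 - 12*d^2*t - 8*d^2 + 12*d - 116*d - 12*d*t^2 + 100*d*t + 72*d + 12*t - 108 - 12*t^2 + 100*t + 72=4*d^2 - 32*d + t^2*(-12*d - 12) + t*(-12*d^2 + 100*d + 112) - 36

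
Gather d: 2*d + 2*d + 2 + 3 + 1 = 4*d + 6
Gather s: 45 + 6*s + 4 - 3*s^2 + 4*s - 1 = -3*s^2 + 10*s + 48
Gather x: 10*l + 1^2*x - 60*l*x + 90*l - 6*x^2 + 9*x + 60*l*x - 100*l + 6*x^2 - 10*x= 0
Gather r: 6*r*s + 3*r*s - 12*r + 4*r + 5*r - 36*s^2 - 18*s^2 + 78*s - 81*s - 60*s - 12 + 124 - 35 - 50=r*(9*s - 3) - 54*s^2 - 63*s + 27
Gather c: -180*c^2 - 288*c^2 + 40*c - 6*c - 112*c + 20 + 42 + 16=-468*c^2 - 78*c + 78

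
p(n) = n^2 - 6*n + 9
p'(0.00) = -6.00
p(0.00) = 9.00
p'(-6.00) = -18.00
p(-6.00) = 81.00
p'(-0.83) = -7.66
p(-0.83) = 14.67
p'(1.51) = -2.98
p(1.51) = 2.22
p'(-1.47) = -8.94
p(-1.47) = 19.98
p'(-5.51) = -17.02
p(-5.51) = 72.42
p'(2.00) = -2.00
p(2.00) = 1.00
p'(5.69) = 5.38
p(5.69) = 7.24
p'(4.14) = 2.28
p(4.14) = 1.30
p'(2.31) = -1.38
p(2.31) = 0.48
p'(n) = 2*n - 6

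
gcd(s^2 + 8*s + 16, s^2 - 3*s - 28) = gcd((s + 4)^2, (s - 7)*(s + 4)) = s + 4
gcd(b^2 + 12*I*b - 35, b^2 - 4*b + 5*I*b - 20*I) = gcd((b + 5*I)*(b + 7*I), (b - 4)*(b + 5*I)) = b + 5*I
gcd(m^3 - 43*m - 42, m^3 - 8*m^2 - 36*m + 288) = m + 6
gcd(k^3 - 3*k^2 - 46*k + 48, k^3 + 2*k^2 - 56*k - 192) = k^2 - 2*k - 48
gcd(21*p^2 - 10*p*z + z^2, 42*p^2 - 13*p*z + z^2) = -7*p + z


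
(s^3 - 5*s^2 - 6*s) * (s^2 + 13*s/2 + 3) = s^5 + 3*s^4/2 - 71*s^3/2 - 54*s^2 - 18*s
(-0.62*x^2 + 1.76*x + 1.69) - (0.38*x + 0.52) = -0.62*x^2 + 1.38*x + 1.17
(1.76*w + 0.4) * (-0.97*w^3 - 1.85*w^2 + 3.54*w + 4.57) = -1.7072*w^4 - 3.644*w^3 + 5.4904*w^2 + 9.4592*w + 1.828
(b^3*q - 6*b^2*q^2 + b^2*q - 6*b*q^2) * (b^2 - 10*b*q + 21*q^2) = b^5*q - 16*b^4*q^2 + b^4*q + 81*b^3*q^3 - 16*b^3*q^2 - 126*b^2*q^4 + 81*b^2*q^3 - 126*b*q^4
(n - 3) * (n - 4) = n^2 - 7*n + 12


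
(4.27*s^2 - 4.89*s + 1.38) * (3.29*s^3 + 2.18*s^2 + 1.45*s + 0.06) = 14.0483*s^5 - 6.7795*s^4 + 0.0715000000000003*s^3 - 3.8259*s^2 + 1.7076*s + 0.0828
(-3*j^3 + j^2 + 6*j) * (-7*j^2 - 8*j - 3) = 21*j^5 + 17*j^4 - 41*j^3 - 51*j^2 - 18*j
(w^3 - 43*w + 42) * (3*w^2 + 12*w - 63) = 3*w^5 + 12*w^4 - 192*w^3 - 390*w^2 + 3213*w - 2646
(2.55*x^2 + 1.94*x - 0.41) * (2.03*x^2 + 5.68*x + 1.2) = 5.1765*x^4 + 18.4222*x^3 + 13.2469*x^2 - 0.000799999999999912*x - 0.492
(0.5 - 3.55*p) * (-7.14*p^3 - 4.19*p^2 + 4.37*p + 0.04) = 25.347*p^4 + 11.3045*p^3 - 17.6085*p^2 + 2.043*p + 0.02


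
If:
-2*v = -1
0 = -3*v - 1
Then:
No Solution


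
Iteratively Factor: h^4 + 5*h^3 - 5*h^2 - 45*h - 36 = (h + 3)*(h^3 + 2*h^2 - 11*h - 12) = (h + 3)*(h + 4)*(h^2 - 2*h - 3) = (h - 3)*(h + 3)*(h + 4)*(h + 1)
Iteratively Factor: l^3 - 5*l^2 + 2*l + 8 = (l + 1)*(l^2 - 6*l + 8) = (l - 4)*(l + 1)*(l - 2)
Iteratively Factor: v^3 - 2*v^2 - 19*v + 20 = (v + 4)*(v^2 - 6*v + 5) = (v - 1)*(v + 4)*(v - 5)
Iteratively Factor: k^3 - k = (k)*(k^2 - 1) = k*(k + 1)*(k - 1)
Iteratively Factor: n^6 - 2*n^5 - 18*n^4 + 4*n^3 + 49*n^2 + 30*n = (n)*(n^5 - 2*n^4 - 18*n^3 + 4*n^2 + 49*n + 30) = n*(n + 1)*(n^4 - 3*n^3 - 15*n^2 + 19*n + 30) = n*(n + 1)*(n + 3)*(n^3 - 6*n^2 + 3*n + 10) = n*(n + 1)^2*(n + 3)*(n^2 - 7*n + 10) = n*(n - 2)*(n + 1)^2*(n + 3)*(n - 5)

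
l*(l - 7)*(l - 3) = l^3 - 10*l^2 + 21*l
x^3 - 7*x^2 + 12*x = x*(x - 4)*(x - 3)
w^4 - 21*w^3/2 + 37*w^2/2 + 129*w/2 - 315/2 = (w - 7)*(w - 3)^2*(w + 5/2)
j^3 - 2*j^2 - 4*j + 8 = (j - 2)^2*(j + 2)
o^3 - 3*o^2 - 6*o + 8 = (o - 4)*(o - 1)*(o + 2)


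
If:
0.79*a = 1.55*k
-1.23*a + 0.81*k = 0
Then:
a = 0.00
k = 0.00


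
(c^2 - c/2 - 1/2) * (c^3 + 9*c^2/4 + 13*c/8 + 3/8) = c^5 + 7*c^4/4 - 25*c^2/16 - c - 3/16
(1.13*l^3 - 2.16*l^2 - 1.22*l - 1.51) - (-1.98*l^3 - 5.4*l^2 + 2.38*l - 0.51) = 3.11*l^3 + 3.24*l^2 - 3.6*l - 1.0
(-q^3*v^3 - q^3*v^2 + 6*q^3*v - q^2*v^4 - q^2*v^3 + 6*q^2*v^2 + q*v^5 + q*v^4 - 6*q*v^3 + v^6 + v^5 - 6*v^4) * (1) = -q^3*v^3 - q^3*v^2 + 6*q^3*v - q^2*v^4 - q^2*v^3 + 6*q^2*v^2 + q*v^5 + q*v^4 - 6*q*v^3 + v^6 + v^5 - 6*v^4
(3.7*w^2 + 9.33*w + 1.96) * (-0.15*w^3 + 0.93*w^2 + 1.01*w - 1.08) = -0.555*w^5 + 2.0415*w^4 + 12.1199*w^3 + 7.2501*w^2 - 8.0968*w - 2.1168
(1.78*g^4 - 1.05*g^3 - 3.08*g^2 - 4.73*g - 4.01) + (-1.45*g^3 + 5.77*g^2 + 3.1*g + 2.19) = 1.78*g^4 - 2.5*g^3 + 2.69*g^2 - 1.63*g - 1.82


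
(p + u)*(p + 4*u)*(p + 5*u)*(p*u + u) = p^4*u + 10*p^3*u^2 + p^3*u + 29*p^2*u^3 + 10*p^2*u^2 + 20*p*u^4 + 29*p*u^3 + 20*u^4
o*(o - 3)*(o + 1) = o^3 - 2*o^2 - 3*o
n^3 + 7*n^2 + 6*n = n*(n + 1)*(n + 6)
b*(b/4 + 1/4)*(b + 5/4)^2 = b^4/4 + 7*b^3/8 + 65*b^2/64 + 25*b/64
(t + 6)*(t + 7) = t^2 + 13*t + 42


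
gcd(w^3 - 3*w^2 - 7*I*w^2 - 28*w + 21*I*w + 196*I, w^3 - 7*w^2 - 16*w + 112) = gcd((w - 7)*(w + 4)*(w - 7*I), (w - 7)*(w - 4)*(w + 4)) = w^2 - 3*w - 28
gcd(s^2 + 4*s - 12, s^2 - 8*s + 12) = s - 2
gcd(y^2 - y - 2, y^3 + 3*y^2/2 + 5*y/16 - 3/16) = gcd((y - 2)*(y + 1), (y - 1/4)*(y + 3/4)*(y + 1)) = y + 1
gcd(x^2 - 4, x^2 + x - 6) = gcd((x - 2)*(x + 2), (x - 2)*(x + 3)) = x - 2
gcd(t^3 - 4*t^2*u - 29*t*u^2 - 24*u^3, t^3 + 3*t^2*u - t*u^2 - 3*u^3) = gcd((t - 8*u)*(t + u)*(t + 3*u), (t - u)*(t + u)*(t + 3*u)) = t^2 + 4*t*u + 3*u^2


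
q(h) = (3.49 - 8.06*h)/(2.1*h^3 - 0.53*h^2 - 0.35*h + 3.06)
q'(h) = (3.49 - 8.06*h)*(-6.3*h^2 + 1.06*h + 0.35)/(2.1*h^3 - 0.53*h^2 - 0.35*h + 3.06)^2 - 8.06/(2.1*h^3 - 0.53*h^2 - 0.35*h + 3.06)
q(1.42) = -1.06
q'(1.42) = 0.46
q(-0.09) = 1.37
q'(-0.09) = -2.52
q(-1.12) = -76.71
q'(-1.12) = -4059.04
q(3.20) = -0.34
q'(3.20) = 0.19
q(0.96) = -1.04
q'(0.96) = -0.84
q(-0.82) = 5.51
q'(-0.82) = -18.70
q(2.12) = -0.68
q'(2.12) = 0.47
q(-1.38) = -4.89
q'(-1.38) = -18.80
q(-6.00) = -0.11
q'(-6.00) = -0.04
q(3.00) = -0.38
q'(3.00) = 0.23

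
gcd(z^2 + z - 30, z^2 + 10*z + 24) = z + 6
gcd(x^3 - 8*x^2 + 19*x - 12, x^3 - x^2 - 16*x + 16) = x^2 - 5*x + 4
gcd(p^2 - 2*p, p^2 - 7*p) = p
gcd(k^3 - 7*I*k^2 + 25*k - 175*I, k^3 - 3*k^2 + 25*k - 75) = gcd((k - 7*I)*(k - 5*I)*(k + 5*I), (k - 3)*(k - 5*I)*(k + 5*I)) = k^2 + 25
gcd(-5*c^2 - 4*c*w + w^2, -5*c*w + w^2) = -5*c + w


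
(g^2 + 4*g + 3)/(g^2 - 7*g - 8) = (g + 3)/(g - 8)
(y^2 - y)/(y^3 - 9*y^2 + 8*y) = 1/(y - 8)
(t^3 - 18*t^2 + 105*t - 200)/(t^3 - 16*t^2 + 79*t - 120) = (t - 5)/(t - 3)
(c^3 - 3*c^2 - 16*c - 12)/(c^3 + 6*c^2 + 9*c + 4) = (c^2 - 4*c - 12)/(c^2 + 5*c + 4)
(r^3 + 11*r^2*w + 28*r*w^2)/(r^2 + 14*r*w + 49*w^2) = r*(r + 4*w)/(r + 7*w)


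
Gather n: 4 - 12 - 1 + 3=-6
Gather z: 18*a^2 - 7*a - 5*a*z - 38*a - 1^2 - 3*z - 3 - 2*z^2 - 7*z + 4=18*a^2 - 45*a - 2*z^2 + z*(-5*a - 10)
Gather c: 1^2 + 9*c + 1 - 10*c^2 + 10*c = -10*c^2 + 19*c + 2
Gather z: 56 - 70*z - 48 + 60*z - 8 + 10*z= 0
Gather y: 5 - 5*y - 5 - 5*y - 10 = -10*y - 10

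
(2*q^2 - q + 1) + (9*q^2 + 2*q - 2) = 11*q^2 + q - 1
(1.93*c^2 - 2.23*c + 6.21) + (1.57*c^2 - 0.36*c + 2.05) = 3.5*c^2 - 2.59*c + 8.26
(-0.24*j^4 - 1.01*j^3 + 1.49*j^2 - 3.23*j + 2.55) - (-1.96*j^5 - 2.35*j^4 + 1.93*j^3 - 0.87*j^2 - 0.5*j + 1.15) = 1.96*j^5 + 2.11*j^4 - 2.94*j^3 + 2.36*j^2 - 2.73*j + 1.4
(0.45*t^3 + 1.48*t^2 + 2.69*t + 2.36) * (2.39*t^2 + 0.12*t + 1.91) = 1.0755*t^5 + 3.5912*t^4 + 7.4662*t^3 + 8.79*t^2 + 5.4211*t + 4.5076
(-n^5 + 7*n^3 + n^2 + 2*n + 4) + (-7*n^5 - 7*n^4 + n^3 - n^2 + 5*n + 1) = -8*n^5 - 7*n^4 + 8*n^3 + 7*n + 5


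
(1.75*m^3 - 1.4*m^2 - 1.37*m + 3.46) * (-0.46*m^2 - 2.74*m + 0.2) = -0.805*m^5 - 4.151*m^4 + 4.8162*m^3 + 1.8822*m^2 - 9.7544*m + 0.692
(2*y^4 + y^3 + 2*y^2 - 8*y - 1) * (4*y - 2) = 8*y^5 + 6*y^3 - 36*y^2 + 12*y + 2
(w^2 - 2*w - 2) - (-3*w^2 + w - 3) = 4*w^2 - 3*w + 1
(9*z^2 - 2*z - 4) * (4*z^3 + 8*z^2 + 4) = 36*z^5 + 64*z^4 - 32*z^3 + 4*z^2 - 8*z - 16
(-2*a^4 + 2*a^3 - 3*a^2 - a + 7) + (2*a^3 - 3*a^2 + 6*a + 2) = -2*a^4 + 4*a^3 - 6*a^2 + 5*a + 9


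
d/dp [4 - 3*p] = -3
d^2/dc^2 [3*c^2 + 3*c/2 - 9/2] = 6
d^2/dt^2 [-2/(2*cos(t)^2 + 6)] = 2*(2*sin(t)^4 + 5*sin(t)^2 - 4)/(cos(t)^2 + 3)^3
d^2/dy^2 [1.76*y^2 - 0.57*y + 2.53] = 3.52000000000000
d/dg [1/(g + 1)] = -1/(g + 1)^2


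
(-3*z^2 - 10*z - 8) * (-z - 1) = 3*z^3 + 13*z^2 + 18*z + 8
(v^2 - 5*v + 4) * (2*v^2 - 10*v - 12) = 2*v^4 - 20*v^3 + 46*v^2 + 20*v - 48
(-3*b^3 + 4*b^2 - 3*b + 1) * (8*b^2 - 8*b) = -24*b^5 + 56*b^4 - 56*b^3 + 32*b^2 - 8*b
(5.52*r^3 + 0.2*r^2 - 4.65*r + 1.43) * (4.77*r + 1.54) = 26.3304*r^4 + 9.4548*r^3 - 21.8725*r^2 - 0.339900000000001*r + 2.2022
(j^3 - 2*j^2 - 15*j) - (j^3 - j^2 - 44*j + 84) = -j^2 + 29*j - 84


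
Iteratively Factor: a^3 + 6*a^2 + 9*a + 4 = (a + 1)*(a^2 + 5*a + 4) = (a + 1)*(a + 4)*(a + 1)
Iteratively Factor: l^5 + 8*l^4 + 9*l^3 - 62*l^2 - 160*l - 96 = (l + 2)*(l^4 + 6*l^3 - 3*l^2 - 56*l - 48) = (l + 2)*(l + 4)*(l^3 + 2*l^2 - 11*l - 12) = (l - 3)*(l + 2)*(l + 4)*(l^2 + 5*l + 4) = (l - 3)*(l + 1)*(l + 2)*(l + 4)*(l + 4)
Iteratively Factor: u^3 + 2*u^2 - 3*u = (u)*(u^2 + 2*u - 3) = u*(u - 1)*(u + 3)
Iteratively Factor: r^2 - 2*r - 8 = (r - 4)*(r + 2)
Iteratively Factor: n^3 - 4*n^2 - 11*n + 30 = (n + 3)*(n^2 - 7*n + 10) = (n - 5)*(n + 3)*(n - 2)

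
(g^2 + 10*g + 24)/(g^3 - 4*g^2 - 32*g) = (g + 6)/(g*(g - 8))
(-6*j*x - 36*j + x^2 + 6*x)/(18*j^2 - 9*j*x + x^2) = (x + 6)/(-3*j + x)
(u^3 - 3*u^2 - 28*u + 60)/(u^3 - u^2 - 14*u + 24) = (u^2 - u - 30)/(u^2 + u - 12)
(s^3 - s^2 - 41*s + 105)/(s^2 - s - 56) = (s^2 - 8*s + 15)/(s - 8)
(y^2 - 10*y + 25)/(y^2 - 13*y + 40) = (y - 5)/(y - 8)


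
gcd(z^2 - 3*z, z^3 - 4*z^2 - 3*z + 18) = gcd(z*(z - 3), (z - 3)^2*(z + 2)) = z - 3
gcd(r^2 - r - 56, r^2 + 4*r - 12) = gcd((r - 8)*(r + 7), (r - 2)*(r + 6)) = 1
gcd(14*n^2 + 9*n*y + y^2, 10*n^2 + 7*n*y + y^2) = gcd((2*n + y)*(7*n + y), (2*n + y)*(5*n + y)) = 2*n + y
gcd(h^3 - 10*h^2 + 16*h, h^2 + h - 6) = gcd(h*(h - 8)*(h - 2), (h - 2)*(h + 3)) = h - 2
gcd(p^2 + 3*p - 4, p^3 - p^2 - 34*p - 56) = p + 4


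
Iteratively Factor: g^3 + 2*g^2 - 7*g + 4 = (g - 1)*(g^2 + 3*g - 4) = (g - 1)^2*(g + 4)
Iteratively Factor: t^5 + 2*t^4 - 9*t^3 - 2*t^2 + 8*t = (t - 2)*(t^4 + 4*t^3 - t^2 - 4*t) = t*(t - 2)*(t^3 + 4*t^2 - t - 4) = t*(t - 2)*(t - 1)*(t^2 + 5*t + 4) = t*(t - 2)*(t - 1)*(t + 1)*(t + 4)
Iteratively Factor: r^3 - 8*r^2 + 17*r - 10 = (r - 2)*(r^2 - 6*r + 5) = (r - 2)*(r - 1)*(r - 5)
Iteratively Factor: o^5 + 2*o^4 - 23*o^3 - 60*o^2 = (o - 5)*(o^4 + 7*o^3 + 12*o^2) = o*(o - 5)*(o^3 + 7*o^2 + 12*o) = o*(o - 5)*(o + 3)*(o^2 + 4*o) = o^2*(o - 5)*(o + 3)*(o + 4)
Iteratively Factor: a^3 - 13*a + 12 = (a - 1)*(a^2 + a - 12) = (a - 3)*(a - 1)*(a + 4)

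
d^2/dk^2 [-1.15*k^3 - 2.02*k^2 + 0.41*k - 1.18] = -6.9*k - 4.04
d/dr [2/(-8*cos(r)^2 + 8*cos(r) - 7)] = 16*(sin(r) - sin(2*r))/(8*cos(r) - 4*cos(2*r) - 11)^2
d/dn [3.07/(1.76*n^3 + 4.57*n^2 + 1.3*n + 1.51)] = (-16.2096*n^2 - 28.0598*n - 3.991)/(1.76*n^3 + 4.57*n^2 + 1.3*n + 1.51)^2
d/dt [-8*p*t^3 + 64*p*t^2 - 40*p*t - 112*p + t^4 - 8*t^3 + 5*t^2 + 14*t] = -24*p*t^2 + 128*p*t - 40*p + 4*t^3 - 24*t^2 + 10*t + 14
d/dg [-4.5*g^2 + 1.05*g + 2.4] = 1.05 - 9.0*g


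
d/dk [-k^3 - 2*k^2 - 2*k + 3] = -3*k^2 - 4*k - 2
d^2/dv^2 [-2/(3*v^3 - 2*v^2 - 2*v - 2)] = 4*((9*v - 2)*(-3*v^3 + 2*v^2 + 2*v + 2) + (-9*v^2 + 4*v + 2)^2)/(-3*v^3 + 2*v^2 + 2*v + 2)^3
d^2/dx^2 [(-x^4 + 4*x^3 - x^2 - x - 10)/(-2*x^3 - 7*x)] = 10*(-2*x^6 + 36*x^5 + 69*x^4 - 42*x^3 + 84*x^2 + 98)/(x^3*(8*x^6 + 84*x^4 + 294*x^2 + 343))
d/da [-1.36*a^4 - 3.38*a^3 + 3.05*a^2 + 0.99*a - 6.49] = -5.44*a^3 - 10.14*a^2 + 6.1*a + 0.99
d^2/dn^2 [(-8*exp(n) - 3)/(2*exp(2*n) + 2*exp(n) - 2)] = (-8*exp(4*n) - 4*exp(3*n) - 57*exp(2*n) - 23*exp(n) - 11)*exp(n)/(2*(exp(6*n) + 3*exp(5*n) - 5*exp(3*n) + 3*exp(n) - 1))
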